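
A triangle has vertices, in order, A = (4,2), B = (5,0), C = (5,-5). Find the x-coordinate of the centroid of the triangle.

Apply the shoelace formula. First the cross-terms c_i = x_i·y_{i+1} − x_{i+1}·y_i:
  -10, -25, 30  ⇒  2A = -5, A = -2.5.
Then Σ (x_i + x_{i+1})·c_i = -70, so x̄ = -70 / (6·(-2.5)) = 14/3.

14/3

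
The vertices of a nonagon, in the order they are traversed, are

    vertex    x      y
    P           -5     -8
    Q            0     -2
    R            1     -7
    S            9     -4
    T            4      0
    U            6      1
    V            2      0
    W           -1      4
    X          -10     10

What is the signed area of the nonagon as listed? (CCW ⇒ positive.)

128.5

Apply Gauss's area formula: 2A = Σ (x_i·y_{i+1} − x_{i+1}·y_i), indices taken mod 9.
P→Q: (-5)(-2) − (0)(-8) = 10
Q→R: (0)(-7) − (1)(-2) = 2
R→S: (1)(-4) − (9)(-7) = 59
S→T: (9)(0) − (4)(-4) = 16
T→U: (4)(1) − (6)(0) = 4
U→V: (6)(0) − (2)(1) = -2
V→W: (2)(4) − (-1)(0) = 8
W→X: (-1)(10) − (-10)(4) = 30
X→P: (-10)(-8) − (-5)(10) = 130
Σ = 257
Signed area = Σ/2 = 128.5 (positive ⇒ counter-clockwise traversal).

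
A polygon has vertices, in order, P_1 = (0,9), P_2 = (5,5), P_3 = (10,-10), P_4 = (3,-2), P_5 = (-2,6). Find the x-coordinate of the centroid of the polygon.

Apply Gauss's area formula. First the cross-terms c_i = x_i·y_{i+1} − x_{i+1}·y_i:
  -45, -100, 10, 14, -18  ⇒  2A = -139, A = -69.5.
Then Σ (x_i + x_{i+1})·c_i = -1545, so x̄ = -1545 / (6·(-69.5)) = 515/139.

515/139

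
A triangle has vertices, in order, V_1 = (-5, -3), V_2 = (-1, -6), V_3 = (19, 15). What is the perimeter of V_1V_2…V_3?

64

|V_1V_2| = √((4)² + (-3)²) = √25 = 5
|V_2V_3| = √((20)² + (21)²) = √841 = 29
|V_3V_1| = √((-24)² + (-18)²) = √900 = 30
Perimeter = 5 + 29 + 30 = 64.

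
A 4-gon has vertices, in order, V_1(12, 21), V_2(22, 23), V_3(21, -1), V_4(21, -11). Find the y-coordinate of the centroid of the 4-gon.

Apply Gauss's area formula. First the cross-terms c_i = x_i·y_{i+1} − x_{i+1}·y_i:
  -186, -505, -210, 573  ⇒  2A = -328, A = -164.
Then Σ (y_i + y_{i+1})·c_i = -11044, so ȳ = -11044 / (6·(-164)) = 2761/246.

2761/246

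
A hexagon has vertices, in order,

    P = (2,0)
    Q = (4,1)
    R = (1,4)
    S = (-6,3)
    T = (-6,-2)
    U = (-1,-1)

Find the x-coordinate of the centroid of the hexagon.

-217/120

Apply the shoelace (surveyor's) formula. First the cross-terms c_i = x_i·y_{i+1} − x_{i+1}·y_i:
  2, 15, 27, 30, 4, 2  ⇒  2A = 80, A = 40.
Then Σ (x_i + x_{i+1})·c_i = -434, so x̄ = -434 / (6·40) = -217/120.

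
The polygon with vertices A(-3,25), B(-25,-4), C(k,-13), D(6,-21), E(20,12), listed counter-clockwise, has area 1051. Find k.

-2

The doubled signed area Σ (x_i y_{i+1} − x_{i+1} y_i) is linear in k.
With k=0 it equals 2068; the coefficient of k is -17 (from the two edges through C).
So -17·k + 2068 = 2·1051 = 2102 ⇒ k = -2.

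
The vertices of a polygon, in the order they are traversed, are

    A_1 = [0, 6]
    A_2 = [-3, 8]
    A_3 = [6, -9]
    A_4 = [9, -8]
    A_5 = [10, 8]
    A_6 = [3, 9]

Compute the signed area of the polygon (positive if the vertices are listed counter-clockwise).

Σ = (18) + (-21) + (33) + (152) + (66) + (18) = 266
Signed area = Σ/2 = 133 (positive ⇒ counter-clockwise traversal).

133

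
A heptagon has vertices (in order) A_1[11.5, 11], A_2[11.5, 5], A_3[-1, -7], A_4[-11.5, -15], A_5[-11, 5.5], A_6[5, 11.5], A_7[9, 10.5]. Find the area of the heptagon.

Cross-terms: -69, -75.5, -65.5, -228.25, -154, -51, -21.75  ⇒  Σ = -665
Area = |Σ|/2 = 332.5.

332.5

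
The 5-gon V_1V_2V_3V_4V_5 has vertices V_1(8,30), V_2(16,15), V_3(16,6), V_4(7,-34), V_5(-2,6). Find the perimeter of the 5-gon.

|V_1V_2| = √((8)² + (-15)²) = √289 = 17
|V_2V_3| = √((0)² + (-9)²) = √81 = 9
|V_3V_4| = √((-9)² + (-40)²) = √1681 = 41
|V_4V_5| = √((-9)² + (40)²) = √1681 = 41
|V_5V_1| = √((10)² + (24)²) = √676 = 26
Perimeter = 17 + 9 + 41 + 41 + 26 = 134.

134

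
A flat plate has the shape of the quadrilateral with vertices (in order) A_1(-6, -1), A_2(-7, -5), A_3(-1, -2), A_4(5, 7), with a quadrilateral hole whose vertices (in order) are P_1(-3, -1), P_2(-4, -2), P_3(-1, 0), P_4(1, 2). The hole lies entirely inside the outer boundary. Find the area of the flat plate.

34.5

Outer boundary:
Σ = (23) + (9) + (3) + (37) = 72
Area = |Σ|/2 = 36.
Hole:
Apply the surveyor's formula: 2A = Σ (x_i·y_{i+1} − x_{i+1}·y_i), indices taken mod 4.
Cross-terms: 2, -2, -2, 5  ⇒  Σ = 3
Area = |Σ|/2 = 1.5.
Net area = 36 − 1.5 = 34.5.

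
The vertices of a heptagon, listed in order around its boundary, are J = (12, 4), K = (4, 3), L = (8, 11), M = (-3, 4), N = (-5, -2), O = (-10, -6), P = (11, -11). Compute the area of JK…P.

246.5

Apply the shoelace (surveyor's) formula: 2A = Σ (x_i·y_{i+1} − x_{i+1}·y_i), indices taken mod 7.
Σ = (20) + (20) + (65) + (26) + (10) + (176) + (176) = 493
Area = |Σ|/2 = 246.5.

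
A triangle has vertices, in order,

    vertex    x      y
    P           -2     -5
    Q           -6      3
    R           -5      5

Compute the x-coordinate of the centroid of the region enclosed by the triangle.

Apply the shoelace (surveyor's) formula. First the cross-terms c_i = x_i·y_{i+1} − x_{i+1}·y_i:
  -36, -15, 35  ⇒  2A = -16, A = -8.
Then Σ (x_i + x_{i+1})·c_i = 208, so x̄ = 208 / (6·(-8)) = -13/3.

-13/3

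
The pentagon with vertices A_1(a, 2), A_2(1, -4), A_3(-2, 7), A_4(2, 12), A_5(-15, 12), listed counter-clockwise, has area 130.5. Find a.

Write out the shoelace sum; only the two edges meeting at A_1 involve a:
2·Area = [((-15)·2 − a·12) + (a·(-4) − 1·2)] + 165
       = -16·a + 133 = 261
⇒ a = -8.

-8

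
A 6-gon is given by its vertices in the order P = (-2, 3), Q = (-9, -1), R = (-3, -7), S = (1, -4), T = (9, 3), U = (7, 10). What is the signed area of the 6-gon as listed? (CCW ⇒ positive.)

Apply the surveyor's formula: 2A = Σ (x_i·y_{i+1} − x_{i+1}·y_i), indices taken mod 6.
Σ = (29) + (60) + (19) + (39) + (69) + (41) = 257
Signed area = Σ/2 = 128.5 (positive ⇒ counter-clockwise traversal).

128.5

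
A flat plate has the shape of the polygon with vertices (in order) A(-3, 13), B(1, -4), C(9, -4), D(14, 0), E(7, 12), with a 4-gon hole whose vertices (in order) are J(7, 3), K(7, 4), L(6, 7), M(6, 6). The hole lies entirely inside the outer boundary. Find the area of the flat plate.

Outer boundary:
Σ = (-1) + (32) + (56) + (168) + (127) = 382
Area = |Σ|/2 = 191.
Hole:
Apply Gauss's area formula: 2A = Σ (x_i·y_{i+1} − x_{i+1}·y_i), indices taken mod 4.
J→K: (7)(4) − (7)(3) = 7
K→L: (7)(7) − (6)(4) = 25
L→M: (6)(6) − (6)(7) = -6
M→J: (6)(3) − (7)(6) = -24
Σ = 2
Area = |Σ|/2 = 1.
Net area = 191 − 1 = 190.

190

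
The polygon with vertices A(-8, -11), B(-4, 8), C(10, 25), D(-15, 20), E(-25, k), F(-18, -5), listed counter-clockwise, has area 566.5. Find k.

Write out the shoelace sum; only the two edges meeting at E involve k:
2·Area = [((-15)·k − (-25)·20) + ((-25)·(-5) − (-18)·k)] + 445
       = 3·k + 1070 = 1133
⇒ k = 21.

21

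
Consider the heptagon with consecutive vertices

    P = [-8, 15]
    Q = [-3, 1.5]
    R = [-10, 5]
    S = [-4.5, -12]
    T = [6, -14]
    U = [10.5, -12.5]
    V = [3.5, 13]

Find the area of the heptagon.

Apply Gauss's area formula: 2A = Σ (x_i·y_{i+1} − x_{i+1}·y_i), indices taken mod 7.
Σ = (33) + (0) + (142.5) + (135) + (72) + (180.25) + (156.5) = 719.25
Area = |Σ|/2 = 359.625.

359.625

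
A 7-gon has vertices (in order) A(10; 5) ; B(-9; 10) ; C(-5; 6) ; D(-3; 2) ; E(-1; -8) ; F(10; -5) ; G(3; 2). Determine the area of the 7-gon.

145

Apply the shoelace (surveyor's) formula: 2A = Σ (x_i·y_{i+1} − x_{i+1}·y_i), indices taken mod 7.
Σ = (145) + (-4) + (8) + (26) + (85) + (35) + (-5) = 290
Area = |Σ|/2 = 145.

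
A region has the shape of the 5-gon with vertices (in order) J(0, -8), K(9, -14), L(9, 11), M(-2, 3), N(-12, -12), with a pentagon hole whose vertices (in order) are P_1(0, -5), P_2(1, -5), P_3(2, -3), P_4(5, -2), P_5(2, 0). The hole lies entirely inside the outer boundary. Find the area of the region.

Outer boundary:
Apply the surveyor's formula: 2A = Σ (x_i·y_{i+1} − x_{i+1}·y_i), indices taken mod 5.
Σ = (72) + (225) + (49) + (60) + (96) = 502
Area = |Σ|/2 = 251.
Hole:
Σ = (5) + (7) + (11) + (4) + (-10) = 17
Area = |Σ|/2 = 8.5.
Net area = 251 − 8.5 = 242.5.

242.5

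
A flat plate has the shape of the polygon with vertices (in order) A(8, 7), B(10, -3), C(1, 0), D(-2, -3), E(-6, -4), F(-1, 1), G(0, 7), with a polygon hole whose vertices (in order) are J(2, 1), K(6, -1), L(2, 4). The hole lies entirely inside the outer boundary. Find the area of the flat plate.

82.5

Outer boundary:
Σ = (-94) + (3) + (-3) + (-10) + (-10) + (-7) + (-56) = -177
Area = |Σ|/2 = 88.5.
Hole:
Apply the surveyor's formula: 2A = Σ (x_i·y_{i+1} − x_{i+1}·y_i), indices taken mod 3.
Cross-terms: -8, 26, -6  ⇒  Σ = 12
Area = |Σ|/2 = 6.
Net area = 88.5 − 6 = 82.5.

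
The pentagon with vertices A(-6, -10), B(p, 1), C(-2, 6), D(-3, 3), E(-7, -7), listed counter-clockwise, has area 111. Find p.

9

The doubled signed area Σ (x_i y_{i+1} − x_{i+1} y_i) is linear in p.
With p=0 it equals 78; the coefficient of p is 16 (from the two edges through B).
So 16·p + 78 = 2·111 = 222 ⇒ p = 9.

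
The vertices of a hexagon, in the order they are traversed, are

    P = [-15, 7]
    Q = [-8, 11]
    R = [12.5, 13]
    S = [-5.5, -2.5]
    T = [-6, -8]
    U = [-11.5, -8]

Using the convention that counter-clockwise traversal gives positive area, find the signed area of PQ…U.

P→Q: (-15)(11) − (-8)(7) = -109
Q→R: (-8)(13) − (12.5)(11) = -241.5
R→S: (12.5)(-2.5) − (-5.5)(13) = 40.25
S→T: (-5.5)(-8) − (-6)(-2.5) = 29
T→U: (-6)(-8) − (-11.5)(-8) = -44
U→P: (-11.5)(7) − (-15)(-8) = -200.5
Σ = -525.75
Signed area = Σ/2 = -262.875 (negative ⇒ clockwise traversal).

-262.875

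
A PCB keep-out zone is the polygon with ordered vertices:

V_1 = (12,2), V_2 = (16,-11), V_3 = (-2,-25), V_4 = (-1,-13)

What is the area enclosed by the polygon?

Apply Gauss's area formula: 2A = Σ (x_i·y_{i+1} − x_{i+1}·y_i), indices taken mod 4.
Σ = (-164) + (-422) + (1) + (154) = -431
Area = |Σ|/2 = 215.5.

215.5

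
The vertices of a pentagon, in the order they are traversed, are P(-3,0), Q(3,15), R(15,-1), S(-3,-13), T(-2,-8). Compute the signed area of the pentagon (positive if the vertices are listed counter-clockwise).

-248.5

Apply the shoelace (surveyor's) formula: 2A = Σ (x_i·y_{i+1} − x_{i+1}·y_i), indices taken mod 5.
Σ = (-45) + (-228) + (-198) + (-2) + (-24) = -497
Signed area = Σ/2 = -248.5 (negative ⇒ clockwise traversal).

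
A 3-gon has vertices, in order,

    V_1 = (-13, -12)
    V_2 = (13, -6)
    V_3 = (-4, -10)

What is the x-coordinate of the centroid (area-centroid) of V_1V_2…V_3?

Apply the shoelace (surveyor's) formula. First the cross-terms c_i = x_i·y_{i+1} − x_{i+1}·y_i:
  234, -154, -82  ⇒  2A = -2, A = -1.
Then Σ (x_i + x_{i+1})·c_i = 8, so x̄ = 8 / (6·(-1)) = -4/3.

-4/3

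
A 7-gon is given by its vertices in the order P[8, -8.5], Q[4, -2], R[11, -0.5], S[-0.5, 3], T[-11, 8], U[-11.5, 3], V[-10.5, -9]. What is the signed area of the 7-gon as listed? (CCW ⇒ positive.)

227.5

Σ = (18) + (20) + (32.75) + (29) + (59) + (135) + (161.25) = 455
Signed area = Σ/2 = 227.5 (positive ⇒ counter-clockwise traversal).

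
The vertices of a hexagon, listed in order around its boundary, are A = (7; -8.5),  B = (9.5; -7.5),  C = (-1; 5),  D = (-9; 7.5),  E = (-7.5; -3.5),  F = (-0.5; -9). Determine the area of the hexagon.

163.25

Apply the shoelace formula: 2A = Σ (x_i·y_{i+1} − x_{i+1}·y_i), indices taken mod 6.
A→B: (7)(-7.5) − (9.5)(-8.5) = 28.25
B→C: (9.5)(5) − (-1)(-7.5) = 40
C→D: (-1)(7.5) − (-9)(5) = 37.5
D→E: (-9)(-3.5) − (-7.5)(7.5) = 87.75
E→F: (-7.5)(-9) − (-0.5)(-3.5) = 65.75
F→A: (-0.5)(-8.5) − (7)(-9) = 67.25
Σ = 326.5
Area = |Σ|/2 = 163.25.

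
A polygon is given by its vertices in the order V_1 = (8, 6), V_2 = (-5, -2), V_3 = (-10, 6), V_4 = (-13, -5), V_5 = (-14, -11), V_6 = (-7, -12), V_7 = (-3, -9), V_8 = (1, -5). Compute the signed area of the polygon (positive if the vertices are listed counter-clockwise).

Σ = (14) + (-50) + (128) + (73) + (91) + (27) + (24) + (46) = 353
Signed area = Σ/2 = 176.5 (positive ⇒ counter-clockwise traversal).

176.5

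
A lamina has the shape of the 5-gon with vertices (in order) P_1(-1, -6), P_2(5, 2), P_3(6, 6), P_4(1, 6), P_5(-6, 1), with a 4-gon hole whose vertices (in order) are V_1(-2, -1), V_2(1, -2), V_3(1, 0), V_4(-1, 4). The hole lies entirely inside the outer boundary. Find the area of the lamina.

65

Outer boundary:
Σ = (28) + (18) + (30) + (37) + (37) = 150
Area = |Σ|/2 = 75.
Hole:
Cross-terms: 5, 2, 4, 9  ⇒  Σ = 20
Area = |Σ|/2 = 10.
Net area = 75 − 10 = 65.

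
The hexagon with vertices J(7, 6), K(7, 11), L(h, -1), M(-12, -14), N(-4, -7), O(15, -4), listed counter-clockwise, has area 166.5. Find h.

-2

The doubled signed area Σ (x_i y_{i+1} − x_{i+1} y_i) is linear in h.
With h=0 it equals 283; the coefficient of h is -25 (from the two edges through L).
So -25·h + 283 = 2·166.5 = 333 ⇒ h = -2.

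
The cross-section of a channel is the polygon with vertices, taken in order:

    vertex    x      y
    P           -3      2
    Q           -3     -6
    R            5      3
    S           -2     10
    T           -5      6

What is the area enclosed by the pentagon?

73.5

Apply the surveyor's formula: 2A = Σ (x_i·y_{i+1} − x_{i+1}·y_i), indices taken mod 5.
P→Q: (-3)(-6) − (-3)(2) = 24
Q→R: (-3)(3) − (5)(-6) = 21
R→S: (5)(10) − (-2)(3) = 56
S→T: (-2)(6) − (-5)(10) = 38
T→P: (-5)(2) − (-3)(6) = 8
Σ = 147
Area = |Σ|/2 = 73.5.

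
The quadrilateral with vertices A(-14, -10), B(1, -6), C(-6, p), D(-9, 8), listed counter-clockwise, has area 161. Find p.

Write out the shoelace sum; only the two edges meeting at C involve p:
2·Area = [(1·p − (-6)·(-6)) + ((-6)·8 − (-9)·p)] + 296
       = 10·p + 212 = 322
⇒ p = 11.

11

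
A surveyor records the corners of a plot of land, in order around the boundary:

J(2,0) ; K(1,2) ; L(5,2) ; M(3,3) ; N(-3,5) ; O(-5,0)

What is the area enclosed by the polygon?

27

Apply Gauss's area formula: 2A = Σ (x_i·y_{i+1} − x_{i+1}·y_i), indices taken mod 6.
Σ = (4) + (-8) + (9) + (24) + (25) + (0) = 54
Area = |Σ|/2 = 27.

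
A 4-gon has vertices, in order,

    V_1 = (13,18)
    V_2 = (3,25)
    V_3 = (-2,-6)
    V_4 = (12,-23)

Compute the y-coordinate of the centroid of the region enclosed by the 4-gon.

Apply the shoelace (surveyor's) formula. First the cross-terms c_i = x_i·y_{i+1} − x_{i+1}·y_i:
  271, 32, 118, 515  ⇒  2A = 936, A = 468.
Then Σ (y_i + y_{i+1})·c_i = 6264, so ȳ = 6264 / (6·468) = 29/13.

29/13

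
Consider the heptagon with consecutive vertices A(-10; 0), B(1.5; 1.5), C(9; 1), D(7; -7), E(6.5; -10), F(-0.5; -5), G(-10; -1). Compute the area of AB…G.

Σ = (-15) + (-12) + (-70) + (-24.5) + (-37.5) + (-49.5) + (-10) = -218.5
Area = |Σ|/2 = 109.25.

109.25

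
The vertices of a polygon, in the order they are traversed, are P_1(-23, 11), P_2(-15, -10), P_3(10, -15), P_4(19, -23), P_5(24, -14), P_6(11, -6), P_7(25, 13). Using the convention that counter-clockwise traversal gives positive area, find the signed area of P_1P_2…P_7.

969

Σ = (395) + (325) + (55) + (286) + (10) + (293) + (574) = 1938
Signed area = Σ/2 = 969 (positive ⇒ counter-clockwise traversal).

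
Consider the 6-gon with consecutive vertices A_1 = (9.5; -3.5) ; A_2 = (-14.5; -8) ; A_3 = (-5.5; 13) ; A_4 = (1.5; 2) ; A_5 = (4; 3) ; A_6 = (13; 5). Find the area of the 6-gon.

252.625

Apply the surveyor's formula: 2A = Σ (x_i·y_{i+1} − x_{i+1}·y_i), indices taken mod 6.
Σ = (-126.75) + (-232.5) + (-30.5) + (-3.5) + (-19) + (-93) = -505.25
Area = |Σ|/2 = 252.625.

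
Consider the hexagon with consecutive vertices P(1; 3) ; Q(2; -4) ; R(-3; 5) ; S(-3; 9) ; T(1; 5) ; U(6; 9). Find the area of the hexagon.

Apply the shoelace formula: 2A = Σ (x_i·y_{i+1} − x_{i+1}·y_i), indices taken mod 6.
Σ = (-10) + (-2) + (-12) + (-24) + (-21) + (9) = -60
Area = |Σ|/2 = 30.

30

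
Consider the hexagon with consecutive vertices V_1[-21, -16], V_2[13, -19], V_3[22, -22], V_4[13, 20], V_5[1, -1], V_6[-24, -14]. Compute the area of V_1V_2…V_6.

Apply the shoelace (surveyor's) formula: 2A = Σ (x_i·y_{i+1} − x_{i+1}·y_i), indices taken mod 6.
Σ = (607) + (132) + (726) + (-33) + (-38) + (90) = 1484
Area = |Σ|/2 = 742.

742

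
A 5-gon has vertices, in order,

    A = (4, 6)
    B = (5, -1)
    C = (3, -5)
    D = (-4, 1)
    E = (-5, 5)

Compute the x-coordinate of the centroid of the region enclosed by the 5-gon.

Apply the surveyor's formula. First the cross-terms c_i = x_i·y_{i+1} − x_{i+1}·y_i:
  -34, -22, -17, -15, -50  ⇒  2A = -138, A = -69.
Then Σ (x_i + x_{i+1})·c_i = -280, so x̄ = -280 / (6·(-69)) = 140/207.

140/207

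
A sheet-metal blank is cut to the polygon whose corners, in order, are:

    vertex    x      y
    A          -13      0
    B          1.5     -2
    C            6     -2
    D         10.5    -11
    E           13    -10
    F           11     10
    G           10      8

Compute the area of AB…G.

Apply Gauss's area formula: 2A = Σ (x_i·y_{i+1} − x_{i+1}·y_i), indices taken mod 7.
Σ = (26) + (9) + (-45) + (38) + (240) + (-12) + (104) = 360
Area = |Σ|/2 = 180.

180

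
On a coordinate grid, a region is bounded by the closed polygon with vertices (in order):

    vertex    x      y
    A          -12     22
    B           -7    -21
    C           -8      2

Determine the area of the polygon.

36

Σ = (406) + (-182) + (-152) = 72
Area = |Σ|/2 = 36.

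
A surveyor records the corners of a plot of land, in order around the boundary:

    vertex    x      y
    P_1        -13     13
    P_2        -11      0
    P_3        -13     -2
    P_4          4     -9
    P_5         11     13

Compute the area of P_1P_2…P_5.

P_1→P_2: (-13)(0) − (-11)(13) = 143
P_2→P_3: (-11)(-2) − (-13)(0) = 22
P_3→P_4: (-13)(-9) − (4)(-2) = 125
P_4→P_5: (4)(13) − (11)(-9) = 151
P_5→P_1: (11)(13) − (-13)(13) = 312
Σ = 753
Area = |Σ|/2 = 376.5.

376.5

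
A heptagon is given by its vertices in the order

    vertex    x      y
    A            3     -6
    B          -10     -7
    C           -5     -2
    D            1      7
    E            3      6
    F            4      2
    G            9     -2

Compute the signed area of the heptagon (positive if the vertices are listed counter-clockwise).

Apply the surveyor's formula: 2A = Σ (x_i·y_{i+1} − x_{i+1}·y_i), indices taken mod 7.
A→B: (3)(-7) − (-10)(-6) = -81
B→C: (-10)(-2) − (-5)(-7) = -15
C→D: (-5)(7) − (1)(-2) = -33
D→E: (1)(6) − (3)(7) = -15
E→F: (3)(2) − (4)(6) = -18
F→G: (4)(-2) − (9)(2) = -26
G→A: (9)(-6) − (3)(-2) = -48
Σ = -236
Signed area = Σ/2 = -118 (negative ⇒ clockwise traversal).

-118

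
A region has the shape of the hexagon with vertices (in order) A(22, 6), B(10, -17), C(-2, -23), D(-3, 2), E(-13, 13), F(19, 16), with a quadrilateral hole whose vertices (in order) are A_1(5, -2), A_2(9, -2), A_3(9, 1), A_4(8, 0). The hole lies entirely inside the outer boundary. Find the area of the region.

733

Outer boundary:
Apply the surveyor's formula: 2A = Σ (x_i·y_{i+1} − x_{i+1}·y_i), indices taken mod 6.
Σ = (-434) + (-264) + (-73) + (-13) + (-455) + (-238) = -1477
Area = |Σ|/2 = 738.5.
Hole:
Cross-terms: 8, 27, -8, -16  ⇒  Σ = 11
Area = |Σ|/2 = 5.5.
Net area = 738.5 − 5.5 = 733.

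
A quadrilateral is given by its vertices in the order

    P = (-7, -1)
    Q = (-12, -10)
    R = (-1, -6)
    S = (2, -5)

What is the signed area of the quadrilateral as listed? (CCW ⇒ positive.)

Σ = (58) + (62) + (17) + (-37) = 100
Signed area = Σ/2 = 50 (positive ⇒ counter-clockwise traversal).

50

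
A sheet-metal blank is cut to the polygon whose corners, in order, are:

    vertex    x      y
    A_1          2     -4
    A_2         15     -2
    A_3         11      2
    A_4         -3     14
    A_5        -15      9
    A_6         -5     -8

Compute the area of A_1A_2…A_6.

326

Σ = (56) + (52) + (160) + (183) + (165) + (36) = 652
Area = |Σ|/2 = 326.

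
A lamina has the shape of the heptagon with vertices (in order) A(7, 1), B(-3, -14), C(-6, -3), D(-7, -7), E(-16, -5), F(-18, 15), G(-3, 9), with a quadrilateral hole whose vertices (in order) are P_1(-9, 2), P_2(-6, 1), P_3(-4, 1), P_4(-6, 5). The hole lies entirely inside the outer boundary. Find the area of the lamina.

Outer boundary:
Apply the shoelace (surveyor's) formula: 2A = Σ (x_i·y_{i+1} − x_{i+1}·y_i), indices taken mod 7.
Σ = (-95) + (-75) + (21) + (-77) + (-330) + (-117) + (-66) = -739
Area = |Σ|/2 = 369.5.
Hole:
Apply the shoelace formula: 2A = Σ (x_i·y_{i+1} − x_{i+1}·y_i), indices taken mod 4.
P_1→P_2: (-9)(1) − (-6)(2) = 3
P_2→P_3: (-6)(1) − (-4)(1) = -2
P_3→P_4: (-4)(5) − (-6)(1) = -14
P_4→P_1: (-6)(2) − (-9)(5) = 33
Σ = 20
Area = |Σ|/2 = 10.
Net area = 369.5 − 10 = 359.5.

359.5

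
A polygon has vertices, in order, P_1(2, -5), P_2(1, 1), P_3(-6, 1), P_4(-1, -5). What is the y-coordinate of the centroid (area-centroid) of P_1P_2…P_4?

Apply the surveyor's formula. First the cross-terms c_i = x_i·y_{i+1} − x_{i+1}·y_i:
  7, 7, 31, 15  ⇒  2A = 60, A = 30.
Then Σ (y_i + y_{i+1})·c_i = -288, so ȳ = -288 / (6·30) = -1.6.

-1.6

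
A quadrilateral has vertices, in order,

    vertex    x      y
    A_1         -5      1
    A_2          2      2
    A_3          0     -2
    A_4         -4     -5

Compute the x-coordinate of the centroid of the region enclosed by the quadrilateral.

Apply the shoelace (surveyor's) formula. First the cross-terms c_i = x_i·y_{i+1} − x_{i+1}·y_i:
  -12, -4, -8, -29  ⇒  2A = -53, A = -26.5.
Then Σ (x_i + x_{i+1})·c_i = 321, so x̄ = 321 / (6·(-26.5)) = -107/53.

-107/53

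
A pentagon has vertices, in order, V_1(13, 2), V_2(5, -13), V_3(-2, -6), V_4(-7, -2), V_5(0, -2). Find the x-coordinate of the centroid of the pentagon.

936/233

Apply Gauss's area formula. First the cross-terms c_i = x_i·y_{i+1} − x_{i+1}·y_i:
  -179, -56, -38, 14, 26  ⇒  2A = -233, A = -116.5.
Then Σ (x_i + x_{i+1})·c_i = -2808, so x̄ = -2808 / (6·(-116.5)) = 936/233.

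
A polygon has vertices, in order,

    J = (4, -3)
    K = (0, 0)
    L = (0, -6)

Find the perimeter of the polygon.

16

|JK| = √((-4)² + (3)²) = √25 = 5
|KL| = √((0)² + (-6)²) = √36 = 6
|LJ| = √((4)² + (3)²) = √25 = 5
Perimeter = 5 + 6 + 5 = 16.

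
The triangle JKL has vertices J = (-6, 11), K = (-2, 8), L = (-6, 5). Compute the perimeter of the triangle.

16

|JK| = √((4)² + (-3)²) = √25 = 5
|KL| = √((-4)² + (-3)²) = √25 = 5
|LJ| = √((0)² + (6)²) = √36 = 6
Perimeter = 5 + 5 + 6 = 16.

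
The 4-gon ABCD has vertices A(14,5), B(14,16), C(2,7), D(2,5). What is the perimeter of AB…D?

|AB| = √((0)² + (11)²) = √121 = 11
|BC| = √((-12)² + (-9)²) = √225 = 15
|CD| = √((0)² + (-2)²) = √4 = 2
|DA| = √((12)² + (0)²) = √144 = 12
Perimeter = 11 + 15 + 2 + 12 = 40.

40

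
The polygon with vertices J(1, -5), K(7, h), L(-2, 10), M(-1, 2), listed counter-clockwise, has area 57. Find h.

0

The doubled signed area Σ (x_i y_{i+1} − x_{i+1} y_i) is linear in h.
With h=0 it equals 114; the coefficient of h is 3 (from the two edges through K).
So 3·h + 114 = 2·57 = 114 ⇒ h = 0.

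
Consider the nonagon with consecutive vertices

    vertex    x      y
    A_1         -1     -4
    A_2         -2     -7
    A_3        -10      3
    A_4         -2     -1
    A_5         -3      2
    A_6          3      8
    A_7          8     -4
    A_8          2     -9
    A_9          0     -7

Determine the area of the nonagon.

129.5

Apply Gauss's area formula: 2A = Σ (x_i·y_{i+1} − x_{i+1}·y_i), indices taken mod 9.
Σ = (-1) + (-76) + (16) + (-7) + (-30) + (-76) + (-64) + (-14) + (-7) = -259
Area = |Σ|/2 = 129.5.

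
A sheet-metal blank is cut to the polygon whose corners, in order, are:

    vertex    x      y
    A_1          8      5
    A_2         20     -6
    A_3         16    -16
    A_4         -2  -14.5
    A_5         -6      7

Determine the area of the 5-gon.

411.5

Apply the surveyor's formula: 2A = Σ (x_i·y_{i+1} − x_{i+1}·y_i), indices taken mod 5.
Σ = (-148) + (-224) + (-264) + (-101) + (-86) = -823
Area = |Σ|/2 = 411.5.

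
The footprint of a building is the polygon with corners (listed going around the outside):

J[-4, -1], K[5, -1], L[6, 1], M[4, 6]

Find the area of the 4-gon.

Apply the shoelace formula: 2A = Σ (x_i·y_{i+1} − x_{i+1}·y_i), indices taken mod 4.
Cross-terms: 9, 11, 32, 20  ⇒  Σ = 72
Area = |Σ|/2 = 36.

36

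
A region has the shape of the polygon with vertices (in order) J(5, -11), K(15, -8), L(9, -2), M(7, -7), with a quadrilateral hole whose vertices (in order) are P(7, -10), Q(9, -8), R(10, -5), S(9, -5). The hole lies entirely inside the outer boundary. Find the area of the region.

Outer boundary:
Apply the shoelace (surveyor's) formula: 2A = Σ (x_i·y_{i+1} − x_{i+1}·y_i), indices taken mod 4.
Σ = (125) + (42) + (-49) + (-42) = 76
Area = |Σ|/2 = 38.
Hole:
Apply Gauss's area formula: 2A = Σ (x_i·y_{i+1} − x_{i+1}·y_i), indices taken mod 4.
P→Q: (7)(-8) − (9)(-10) = 34
Q→R: (9)(-5) − (10)(-8) = 35
R→S: (10)(-5) − (9)(-5) = -5
S→P: (9)(-10) − (7)(-5) = -55
Σ = 9
Area = |Σ|/2 = 4.5.
Net area = 38 − 4.5 = 33.5.

33.5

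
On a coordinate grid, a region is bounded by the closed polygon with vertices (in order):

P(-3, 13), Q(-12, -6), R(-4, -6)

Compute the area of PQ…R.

Cross-terms: 174, 48, -70  ⇒  Σ = 152
Area = |Σ|/2 = 76.

76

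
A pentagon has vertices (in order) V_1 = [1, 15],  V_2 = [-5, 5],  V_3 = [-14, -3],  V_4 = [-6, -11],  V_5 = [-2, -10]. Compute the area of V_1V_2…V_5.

159.5

Apply the shoelace formula: 2A = Σ (x_i·y_{i+1} − x_{i+1}·y_i), indices taken mod 5.
Σ = (80) + (85) + (136) + (38) + (-20) = 319
Area = |Σ|/2 = 159.5.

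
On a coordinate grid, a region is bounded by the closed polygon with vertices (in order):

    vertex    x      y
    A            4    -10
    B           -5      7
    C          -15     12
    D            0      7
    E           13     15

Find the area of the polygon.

Apply the surveyor's formula: 2A = Σ (x_i·y_{i+1} − x_{i+1}·y_i), indices taken mod 5.
Σ = (-22) + (45) + (-105) + (-91) + (-190) = -363
Area = |Σ|/2 = 181.5.

181.5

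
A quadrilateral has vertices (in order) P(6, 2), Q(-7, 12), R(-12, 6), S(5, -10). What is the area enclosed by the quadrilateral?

Apply the shoelace formula: 2A = Σ (x_i·y_{i+1} − x_{i+1}·y_i), indices taken mod 4.
Cross-terms: 86, 102, 90, 70  ⇒  Σ = 348
Area = |Σ|/2 = 174.

174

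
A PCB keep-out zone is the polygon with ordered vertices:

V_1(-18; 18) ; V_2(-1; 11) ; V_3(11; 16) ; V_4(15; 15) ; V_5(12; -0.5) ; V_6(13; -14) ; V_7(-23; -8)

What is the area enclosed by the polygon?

862.5

Σ = (-180) + (-137) + (-75) + (-187.5) + (-161.5) + (-426) + (-558) = -1725
Area = |Σ|/2 = 862.5.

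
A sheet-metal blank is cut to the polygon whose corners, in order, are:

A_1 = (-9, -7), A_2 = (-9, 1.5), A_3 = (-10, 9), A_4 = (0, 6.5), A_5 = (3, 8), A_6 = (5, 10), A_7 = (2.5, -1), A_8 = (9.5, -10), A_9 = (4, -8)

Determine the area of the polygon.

Apply the surveyor's formula: 2A = Σ (x_i·y_{i+1} − x_{i+1}·y_i), indices taken mod 9.
Σ = (-76.5) + (-66) + (-65) + (-19.5) + (-10) + (-30) + (-15.5) + (-36) + (-100) = -418.5
Area = |Σ|/2 = 209.25.

209.25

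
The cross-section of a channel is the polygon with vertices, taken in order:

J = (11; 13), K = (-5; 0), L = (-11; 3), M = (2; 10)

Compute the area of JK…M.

Apply the shoelace (surveyor's) formula: 2A = Σ (x_i·y_{i+1} − x_{i+1}·y_i), indices taken mod 4.
Σ = (65) + (-15) + (-116) + (-84) = -150
Area = |Σ|/2 = 75.

75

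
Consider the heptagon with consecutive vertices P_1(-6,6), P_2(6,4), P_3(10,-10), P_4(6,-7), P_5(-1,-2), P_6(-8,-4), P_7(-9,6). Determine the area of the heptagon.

151.5

Apply the surveyor's formula: 2A = Σ (x_i·y_{i+1} − x_{i+1}·y_i), indices taken mod 7.
Σ = (-60) + (-100) + (-10) + (-19) + (-12) + (-84) + (-18) = -303
Area = |Σ|/2 = 151.5.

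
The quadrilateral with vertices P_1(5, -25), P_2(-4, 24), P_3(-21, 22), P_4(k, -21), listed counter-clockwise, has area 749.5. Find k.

-11

Write out the shoelace sum; only the two edges meeting at P_4 involve k:
2·Area = [((-21)·(-21) − k·22) + (k·(-25) − 5·(-21))] + 436
       = -47·k + 982 = 1499
⇒ k = -11.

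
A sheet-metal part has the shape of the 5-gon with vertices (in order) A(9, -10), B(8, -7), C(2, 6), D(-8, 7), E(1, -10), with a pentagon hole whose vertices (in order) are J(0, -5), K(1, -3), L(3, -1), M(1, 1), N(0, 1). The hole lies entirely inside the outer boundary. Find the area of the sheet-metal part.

Outer boundary:
Apply the shoelace (surveyor's) formula: 2A = Σ (x_i·y_{i+1} − x_{i+1}·y_i), indices taken mod 5.
Cross-terms: 17, 62, 62, 73, 80  ⇒  Σ = 294
Area = |Σ|/2 = 147.
Hole:
Apply Gauss's area formula: 2A = Σ (x_i·y_{i+1} − x_{i+1}·y_i), indices taken mod 5.
Σ = (5) + (8) + (4) + (1) + (0) = 18
Area = |Σ|/2 = 9.
Net area = 147 − 9 = 138.

138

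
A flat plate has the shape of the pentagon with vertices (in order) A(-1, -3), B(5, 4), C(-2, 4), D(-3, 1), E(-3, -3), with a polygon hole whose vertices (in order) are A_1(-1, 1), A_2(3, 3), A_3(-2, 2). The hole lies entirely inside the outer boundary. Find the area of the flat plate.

30.5

Outer boundary:
Apply Gauss's area formula: 2A = Σ (x_i·y_{i+1} − x_{i+1}·y_i), indices taken mod 5.
Σ = (11) + (28) + (10) + (12) + (6) = 67
Area = |Σ|/2 = 33.5.
Hole:
Σ = (-6) + (12) + (0) = 6
Area = |Σ|/2 = 3.
Net area = 33.5 − 3 = 30.5.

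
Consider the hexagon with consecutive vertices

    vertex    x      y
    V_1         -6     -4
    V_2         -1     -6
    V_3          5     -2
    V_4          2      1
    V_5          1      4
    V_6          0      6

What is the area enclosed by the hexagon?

61

Cross-terms: 32, 32, 9, 7, 6, 36  ⇒  Σ = 122
Area = |Σ|/2 = 61.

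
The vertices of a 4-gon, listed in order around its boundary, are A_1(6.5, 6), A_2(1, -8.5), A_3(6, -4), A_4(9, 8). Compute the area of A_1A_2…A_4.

Σ = (-61.25) + (47) + (84) + (2) = 71.75
Area = |Σ|/2 = 35.875.

35.875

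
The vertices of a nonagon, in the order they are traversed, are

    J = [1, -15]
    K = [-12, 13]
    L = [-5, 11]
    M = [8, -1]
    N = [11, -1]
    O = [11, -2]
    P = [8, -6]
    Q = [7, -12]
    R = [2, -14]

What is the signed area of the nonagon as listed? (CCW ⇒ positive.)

Apply the shoelace formula: 2A = Σ (x_i·y_{i+1} − x_{i+1}·y_i), indices taken mod 9.
Cross-terms: -167, -67, -83, 3, -11, -50, -54, -74, -16  ⇒  Σ = -519
Signed area = Σ/2 = -259.5 (negative ⇒ clockwise traversal).

-259.5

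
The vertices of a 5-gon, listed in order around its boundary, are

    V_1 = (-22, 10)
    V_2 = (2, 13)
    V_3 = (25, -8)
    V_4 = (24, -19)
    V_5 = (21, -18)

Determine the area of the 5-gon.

574.5

Apply the shoelace formula: 2A = Σ (x_i·y_{i+1} − x_{i+1}·y_i), indices taken mod 5.
Σ = (-306) + (-341) + (-283) + (-33) + (-186) = -1149
Area = |Σ|/2 = 574.5.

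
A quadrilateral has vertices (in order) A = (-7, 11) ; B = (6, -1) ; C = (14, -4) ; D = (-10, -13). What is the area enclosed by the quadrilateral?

Σ = (-59) + (-10) + (-222) + (-201) = -492
Area = |Σ|/2 = 246.

246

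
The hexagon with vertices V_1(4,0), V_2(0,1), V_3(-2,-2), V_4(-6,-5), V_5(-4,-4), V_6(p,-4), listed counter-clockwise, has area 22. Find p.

Write out the shoelace sum; only the two edges meeting at V_6 involve p:
2·Area = [((-4)·(-4) − p·(-4)) + (p·0 − 4·(-4))] + 8
       = 4·p + 40 = 44
⇒ p = 1.

1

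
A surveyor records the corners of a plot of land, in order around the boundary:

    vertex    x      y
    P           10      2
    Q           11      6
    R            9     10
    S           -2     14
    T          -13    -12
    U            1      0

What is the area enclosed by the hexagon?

230

Apply the surveyor's formula: 2A = Σ (x_i·y_{i+1} − x_{i+1}·y_i), indices taken mod 6.
Σ = (38) + (56) + (146) + (206) + (12) + (2) = 460
Area = |Σ|/2 = 230.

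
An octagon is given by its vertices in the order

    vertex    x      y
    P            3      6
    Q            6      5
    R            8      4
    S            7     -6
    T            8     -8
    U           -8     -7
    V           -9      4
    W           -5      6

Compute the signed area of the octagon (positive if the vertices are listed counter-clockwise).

-209

Apply the shoelace (surveyor's) formula: 2A = Σ (x_i·y_{i+1} − x_{i+1}·y_i), indices taken mod 8.
P→Q: (3)(5) − (6)(6) = -21
Q→R: (6)(4) − (8)(5) = -16
R→S: (8)(-6) − (7)(4) = -76
S→T: (7)(-8) − (8)(-6) = -8
T→U: (8)(-7) − (-8)(-8) = -120
U→V: (-8)(4) − (-9)(-7) = -95
V→W: (-9)(6) − (-5)(4) = -34
W→P: (-5)(6) − (3)(6) = -48
Σ = -418
Signed area = Σ/2 = -209 (negative ⇒ clockwise traversal).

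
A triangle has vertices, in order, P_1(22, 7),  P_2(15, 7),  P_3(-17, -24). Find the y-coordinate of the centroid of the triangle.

Apply the surveyor's formula. First the cross-terms c_i = x_i·y_{i+1} − x_{i+1}·y_i:
  49, -241, 409  ⇒  2A = 217, A = 108.5.
Then Σ (y_i + y_{i+1})·c_i = -2170, so ȳ = -2170 / (6·108.5) = -10/3.

-10/3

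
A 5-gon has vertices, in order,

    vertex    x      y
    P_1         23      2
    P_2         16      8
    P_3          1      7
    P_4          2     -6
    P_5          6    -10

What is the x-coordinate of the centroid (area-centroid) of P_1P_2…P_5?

389/39

Apply the shoelace formula. First the cross-terms c_i = x_i·y_{i+1} − x_{i+1}·y_i:
  152, 104, -20, 16, 242  ⇒  2A = 494, A = 247.
Then Σ (x_i + x_{i+1})·c_i = 14782, so x̄ = 14782 / (6·247) = 389/39.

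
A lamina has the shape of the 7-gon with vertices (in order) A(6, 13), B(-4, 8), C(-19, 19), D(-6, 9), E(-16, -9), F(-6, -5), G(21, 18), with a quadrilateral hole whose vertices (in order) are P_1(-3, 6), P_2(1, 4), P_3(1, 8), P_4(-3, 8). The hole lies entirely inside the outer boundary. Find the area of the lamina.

240.5

Outer boundary:
Σ = (100) + (76) + (-57) + (198) + (26) + (-3) + (165) = 505
Area = |Σ|/2 = 252.5.
Hole:
Σ = (-18) + (4) + (32) + (6) = 24
Area = |Σ|/2 = 12.
Net area = 252.5 − 12 = 240.5.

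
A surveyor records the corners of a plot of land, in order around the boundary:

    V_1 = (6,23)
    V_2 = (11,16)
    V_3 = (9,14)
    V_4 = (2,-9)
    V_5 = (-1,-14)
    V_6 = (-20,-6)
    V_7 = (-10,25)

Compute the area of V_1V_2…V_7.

Apply the surveyor's formula: 2A = Σ (x_i·y_{i+1} − x_{i+1}·y_i), indices taken mod 7.
Σ = (-157) + (10) + (-109) + (-37) + (-274) + (-560) + (-380) = -1507
Area = |Σ|/2 = 753.5.

753.5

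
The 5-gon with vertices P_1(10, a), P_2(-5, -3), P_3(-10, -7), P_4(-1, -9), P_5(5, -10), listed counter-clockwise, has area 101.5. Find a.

The doubled signed area Σ (x_i y_{i+1} − x_{i+1} y_i) is linear in a.
With a=0 it equals 213; the coefficient of a is 10 (from the two edges through P_1).
So 10·a + 213 = 2·101.5 = 203 ⇒ a = -1.

-1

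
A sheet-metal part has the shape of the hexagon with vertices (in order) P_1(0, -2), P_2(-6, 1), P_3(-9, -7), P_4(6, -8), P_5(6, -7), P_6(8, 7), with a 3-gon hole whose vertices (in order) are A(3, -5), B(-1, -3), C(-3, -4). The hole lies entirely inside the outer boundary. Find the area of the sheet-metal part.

116.5

Outer boundary:
Apply the surveyor's formula: 2A = Σ (x_i·y_{i+1} − x_{i+1}·y_i), indices taken mod 6.
P_1→P_2: (0)(1) − (-6)(-2) = -12
P_2→P_3: (-6)(-7) − (-9)(1) = 51
P_3→P_4: (-9)(-8) − (6)(-7) = 114
P_4→P_5: (6)(-7) − (6)(-8) = 6
P_5→P_6: (6)(7) − (8)(-7) = 98
P_6→P_1: (8)(-2) − (0)(7) = -16
Σ = 241
Area = |Σ|/2 = 120.5.
Hole:
Apply Gauss's area formula: 2A = Σ (x_i·y_{i+1} − x_{i+1}·y_i), indices taken mod 3.
A→B: (3)(-3) − (-1)(-5) = -14
B→C: (-1)(-4) − (-3)(-3) = -5
C→A: (-3)(-5) − (3)(-4) = 27
Σ = 8
Area = |Σ|/2 = 4.
Net area = 120.5 − 4 = 116.5.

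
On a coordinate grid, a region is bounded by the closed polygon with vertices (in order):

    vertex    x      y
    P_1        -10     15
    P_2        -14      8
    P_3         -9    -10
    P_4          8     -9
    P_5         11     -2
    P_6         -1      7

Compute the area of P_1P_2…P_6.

P_1→P_2: (-10)(8) − (-14)(15) = 130
P_2→P_3: (-14)(-10) − (-9)(8) = 212
P_3→P_4: (-9)(-9) − (8)(-10) = 161
P_4→P_5: (8)(-2) − (11)(-9) = 83
P_5→P_6: (11)(7) − (-1)(-2) = 75
P_6→P_1: (-1)(15) − (-10)(7) = 55
Σ = 716
Area = |Σ|/2 = 358.

358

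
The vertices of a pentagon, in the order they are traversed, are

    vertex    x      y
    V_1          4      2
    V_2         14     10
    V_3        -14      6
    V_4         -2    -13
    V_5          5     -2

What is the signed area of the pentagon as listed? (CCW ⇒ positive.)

Apply the shoelace (surveyor's) formula: 2A = Σ (x_i·y_{i+1} − x_{i+1}·y_i), indices taken mod 5.
Σ = (12) + (224) + (194) + (69) + (18) = 517
Signed area = Σ/2 = 258.5 (positive ⇒ counter-clockwise traversal).

258.5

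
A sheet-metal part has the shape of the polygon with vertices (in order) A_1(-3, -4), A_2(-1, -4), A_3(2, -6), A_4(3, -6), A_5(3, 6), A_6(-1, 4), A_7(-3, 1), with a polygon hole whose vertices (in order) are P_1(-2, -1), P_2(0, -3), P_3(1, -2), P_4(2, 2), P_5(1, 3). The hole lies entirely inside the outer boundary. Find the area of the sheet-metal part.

Outer boundary:
Apply the surveyor's formula: 2A = Σ (x_i·y_{i+1} − x_{i+1}·y_i), indices taken mod 7.
A_1→A_2: (-3)(-4) − (-1)(-4) = 8
A_2→A_3: (-1)(-6) − (2)(-4) = 14
A_3→A_4: (2)(-6) − (3)(-6) = 6
A_4→A_5: (3)(6) − (3)(-6) = 36
A_5→A_6: (3)(4) − (-1)(6) = 18
A_6→A_7: (-1)(1) − (-3)(4) = 11
A_7→A_1: (-3)(-4) − (-3)(1) = 15
Σ = 108
Area = |Σ|/2 = 54.
Hole:
P_1→P_2: (-2)(-3) − (0)(-1) = 6
P_2→P_3: (0)(-2) − (1)(-3) = 3
P_3→P_4: (1)(2) − (2)(-2) = 6
P_4→P_5: (2)(3) − (1)(2) = 4
P_5→P_1: (1)(-1) − (-2)(3) = 5
Σ = 24
Area = |Σ|/2 = 12.
Net area = 54 − 12 = 42.

42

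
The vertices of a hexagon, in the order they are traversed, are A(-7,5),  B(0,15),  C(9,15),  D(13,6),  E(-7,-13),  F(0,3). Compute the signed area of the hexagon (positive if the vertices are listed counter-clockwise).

-254

A→B: (-7)(15) − (0)(5) = -105
B→C: (0)(15) − (9)(15) = -135
C→D: (9)(6) − (13)(15) = -141
D→E: (13)(-13) − (-7)(6) = -127
E→F: (-7)(3) − (0)(-13) = -21
F→A: (0)(5) − (-7)(3) = 21
Σ = -508
Signed area = Σ/2 = -254 (negative ⇒ clockwise traversal).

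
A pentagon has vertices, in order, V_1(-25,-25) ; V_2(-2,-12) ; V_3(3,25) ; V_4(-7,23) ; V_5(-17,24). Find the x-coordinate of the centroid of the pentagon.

Apply Gauss's area formula. First the cross-terms c_i = x_i·y_{i+1} − x_{i+1}·y_i:
  250, -14, 244, 223, 1025  ⇒  2A = 1728, A = 864.
Then Σ (x_i + x_{i+1})·c_i = -56142, so x̄ = -56142 / (6·864) = -3119/288.

-3119/288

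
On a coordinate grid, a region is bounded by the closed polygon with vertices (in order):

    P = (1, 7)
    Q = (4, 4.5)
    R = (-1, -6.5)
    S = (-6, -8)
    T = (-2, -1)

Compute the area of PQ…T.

Apply the surveyor's formula: 2A = Σ (x_i·y_{i+1} − x_{i+1}·y_i), indices taken mod 5.
P→Q: (1)(4.5) − (4)(7) = -23.5
Q→R: (4)(-6.5) − (-1)(4.5) = -21.5
R→S: (-1)(-8) − (-6)(-6.5) = -31
S→T: (-6)(-1) − (-2)(-8) = -10
T→P: (-2)(7) − (1)(-1) = -13
Σ = -99
Area = |Σ|/2 = 49.5.

49.5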